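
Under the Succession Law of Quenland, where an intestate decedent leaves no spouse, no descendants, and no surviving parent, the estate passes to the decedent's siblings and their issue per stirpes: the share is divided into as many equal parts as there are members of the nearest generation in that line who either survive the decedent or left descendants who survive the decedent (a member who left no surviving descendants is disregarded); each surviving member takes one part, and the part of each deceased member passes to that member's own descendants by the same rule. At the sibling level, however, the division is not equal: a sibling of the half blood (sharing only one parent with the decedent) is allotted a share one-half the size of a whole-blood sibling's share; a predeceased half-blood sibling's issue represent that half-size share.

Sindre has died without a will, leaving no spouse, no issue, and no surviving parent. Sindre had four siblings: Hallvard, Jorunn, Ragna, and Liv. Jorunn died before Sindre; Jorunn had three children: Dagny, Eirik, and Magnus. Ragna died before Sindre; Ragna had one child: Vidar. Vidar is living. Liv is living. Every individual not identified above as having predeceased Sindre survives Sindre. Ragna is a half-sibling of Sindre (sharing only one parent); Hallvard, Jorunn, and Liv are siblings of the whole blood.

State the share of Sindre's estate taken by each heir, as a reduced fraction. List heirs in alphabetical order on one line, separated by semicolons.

Dagny 2/21; Eirik 2/21; Hallvard 2/7; Liv 2/7; Magnus 2/21; Vidar 1/7

No spouse, descendants, or parent survives, so the estate passes to Sindre's siblings per stirpes.
Half-blood siblings count for one-half the weight of whole-blood siblings at the initial division.
Dividing 1 in proportion to weights (total weight 7/2): Hallvard (weight 1) → 2/7; Jorunn (weight 1) → 2/7; Ragna (weight 1/2) → 1/7; Liv (weight 1) → 2/7.
Hallvard is living and takes 2/7.
Jorunn predeceased; the 2/7 allotted to Jorunn's branch passes to Jorunn's issue by representation.
The 2/7 is divided into 3 equal shares of 2/21 among Dagny, Eirik, Magnus.
Dagny is living and takes 2/21.
Eirik is living and takes 2/21.
Magnus is living and takes 2/21.
Ragna predeceased; the 1/7 allotted to Ragna's branch passes to Ragna's issue by representation.
Vidar is the sole taker at this level and receives the full 1/7.
Liv is living and takes 2/7.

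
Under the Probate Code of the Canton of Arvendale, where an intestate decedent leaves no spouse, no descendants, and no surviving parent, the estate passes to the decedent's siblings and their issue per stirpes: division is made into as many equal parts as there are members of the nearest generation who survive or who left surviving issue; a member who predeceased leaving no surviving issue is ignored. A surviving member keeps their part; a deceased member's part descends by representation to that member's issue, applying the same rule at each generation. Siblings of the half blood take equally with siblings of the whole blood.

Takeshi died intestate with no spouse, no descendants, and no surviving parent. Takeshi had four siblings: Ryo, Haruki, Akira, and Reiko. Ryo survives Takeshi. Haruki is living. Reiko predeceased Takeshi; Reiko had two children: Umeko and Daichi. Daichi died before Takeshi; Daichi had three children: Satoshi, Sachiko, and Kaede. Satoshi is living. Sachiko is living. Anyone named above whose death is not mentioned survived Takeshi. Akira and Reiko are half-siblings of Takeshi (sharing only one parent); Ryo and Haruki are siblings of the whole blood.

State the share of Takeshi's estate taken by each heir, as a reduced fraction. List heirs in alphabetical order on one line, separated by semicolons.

No spouse, descendants, or parent survives, so the estate passes to Takeshi's siblings per stirpes.
Half-blood and whole-blood siblings take equally under the stated rule.
The estate is divided into 4 equal shares of 1/4 among Ryo, Haruki, Akira, Reiko.
Ryo is living and takes 1/4.
Haruki is living and takes 1/4.
Akira is living and takes 1/4.
Reiko predeceased; the 1/4 allotted to Reiko's branch passes to Reiko's issue by representation.
The 1/4 is divided into 2 equal shares of 1/8 among Umeko, Daichi.
Umeko is living and takes 1/8.
Daichi predeceased; the 1/8 allotted to Daichi's branch passes to Daichi's issue by representation.
The 1/8 is divided into 3 equal shares of 1/24 among Satoshi, Sachiko, Kaede.
Satoshi is living and takes 1/24.
Sachiko is living and takes 1/24.
Kaede is living and takes 1/24.

Akira 1/4; Haruki 1/4; Kaede 1/24; Ryo 1/4; Sachiko 1/24; Satoshi 1/24; Umeko 1/8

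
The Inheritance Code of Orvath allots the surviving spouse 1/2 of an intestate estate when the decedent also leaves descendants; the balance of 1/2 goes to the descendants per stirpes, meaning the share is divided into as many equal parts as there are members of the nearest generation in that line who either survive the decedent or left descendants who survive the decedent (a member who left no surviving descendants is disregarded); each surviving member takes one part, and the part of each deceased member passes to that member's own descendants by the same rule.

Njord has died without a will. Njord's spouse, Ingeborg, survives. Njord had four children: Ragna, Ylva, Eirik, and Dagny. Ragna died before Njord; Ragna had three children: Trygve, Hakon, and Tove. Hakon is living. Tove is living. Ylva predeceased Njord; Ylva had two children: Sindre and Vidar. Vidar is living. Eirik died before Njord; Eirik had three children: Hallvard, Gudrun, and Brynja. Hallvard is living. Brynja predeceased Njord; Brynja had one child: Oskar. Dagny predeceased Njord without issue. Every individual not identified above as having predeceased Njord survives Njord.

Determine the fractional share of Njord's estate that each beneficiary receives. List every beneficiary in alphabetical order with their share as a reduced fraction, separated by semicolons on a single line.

Gudrun 1/18; Hakon 1/18; Hallvard 1/18; Ingeborg 1/2; Oskar 1/18; Sindre 1/12; Tove 1/18; Trygve 1/18; Vidar 1/12

Ingeborg, as surviving spouse, takes 1/2.
The remaining 1/2 passes to Njord's descendants per stirpes.
Dagny left no surviving issue, so that branch lapses and is disregarded.
The 1/2 is divided into 3 equal shares of 1/6 among Ragna, Ylva, Eirik.
Ragna predeceased; the 1/6 allotted to Ragna's branch passes to Ragna's issue by representation.
The 1/6 is divided into 3 equal shares of 1/18 among Trygve, Hakon, Tove.
Trygve is living and takes 1/18.
Hakon is living and takes 1/18.
Tove is living and takes 1/18.
Ylva predeceased; the 1/6 allotted to Ylva's branch passes to Ylva's issue by representation.
The 1/6 is divided into 2 equal shares of 1/12 among Sindre, Vidar.
Sindre is living and takes 1/12.
Vidar is living and takes 1/12.
Eirik predeceased; the 1/6 allotted to Eirik's branch passes to Eirik's issue by representation.
The 1/6 is divided into 3 equal shares of 1/18 among Hallvard, Gudrun, Brynja.
Hallvard is living and takes 1/18.
Gudrun is living and takes 1/18.
Brynja predeceased; the 1/18 allotted to Brynja's branch passes to Brynja's issue by representation.
Oskar is the sole taker at this level and receives the full 1/18.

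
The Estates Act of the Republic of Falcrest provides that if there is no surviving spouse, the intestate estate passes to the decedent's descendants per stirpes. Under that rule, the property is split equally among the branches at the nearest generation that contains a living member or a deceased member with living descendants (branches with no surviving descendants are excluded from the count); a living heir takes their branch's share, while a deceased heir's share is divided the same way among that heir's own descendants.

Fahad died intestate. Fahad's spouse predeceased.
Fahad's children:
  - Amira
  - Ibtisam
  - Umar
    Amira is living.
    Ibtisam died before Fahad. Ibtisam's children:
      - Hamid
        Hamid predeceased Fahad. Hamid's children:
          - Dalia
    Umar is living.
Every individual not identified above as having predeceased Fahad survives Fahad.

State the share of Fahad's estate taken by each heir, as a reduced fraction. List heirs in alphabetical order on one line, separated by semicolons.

Amira 1/3; Dalia 1/3; Umar 1/3

There is no surviving spouse, so the entire estate passes to Fahad's descendants per stirpes.
The estate is divided into 3 equal shares of 1/3 among Amira, Ibtisam, Umar.
Amira is living and takes 1/3.
Ibtisam predeceased; the 1/3 allotted to Ibtisam's branch passes to Ibtisam's issue by representation.
Hamid's line is the sole branch at this level, so the full 1/3 passes to Hamid's issue by representation.
Dalia is the sole taker at this level and receives the full 1/3.
Umar is living and takes 1/3.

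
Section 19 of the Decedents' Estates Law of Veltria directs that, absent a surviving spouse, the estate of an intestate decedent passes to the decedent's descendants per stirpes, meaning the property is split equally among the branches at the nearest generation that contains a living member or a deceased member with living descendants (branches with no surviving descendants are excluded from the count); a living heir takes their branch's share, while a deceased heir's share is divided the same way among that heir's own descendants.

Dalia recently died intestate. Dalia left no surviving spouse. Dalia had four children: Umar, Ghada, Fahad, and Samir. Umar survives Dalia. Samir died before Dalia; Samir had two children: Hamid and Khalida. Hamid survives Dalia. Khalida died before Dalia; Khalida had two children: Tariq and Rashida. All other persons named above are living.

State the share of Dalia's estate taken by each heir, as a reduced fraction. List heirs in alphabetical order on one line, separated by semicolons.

Fahad 1/4; Ghada 1/4; Hamid 1/8; Rashida 1/16; Tariq 1/16; Umar 1/4

There is no surviving spouse, so the entire estate passes to Dalia's descendants per stirpes.
The estate is divided into 4 equal shares of 1/4 among Umar, Ghada, Fahad, Samir.
Umar is living and takes 1/4.
Ghada is living and takes 1/4.
Fahad is living and takes 1/4.
Samir predeceased; the 1/4 allotted to Samir's branch passes to Samir's issue by representation.
The 1/4 is divided into 2 equal shares of 1/8 among Hamid, Khalida.
Hamid is living and takes 1/8.
Khalida predeceased; the 1/8 allotted to Khalida's branch passes to Khalida's issue by representation.
The 1/8 is divided into 2 equal shares of 1/16 among Tariq, Rashida.
Tariq is living and takes 1/16.
Rashida is living and takes 1/16.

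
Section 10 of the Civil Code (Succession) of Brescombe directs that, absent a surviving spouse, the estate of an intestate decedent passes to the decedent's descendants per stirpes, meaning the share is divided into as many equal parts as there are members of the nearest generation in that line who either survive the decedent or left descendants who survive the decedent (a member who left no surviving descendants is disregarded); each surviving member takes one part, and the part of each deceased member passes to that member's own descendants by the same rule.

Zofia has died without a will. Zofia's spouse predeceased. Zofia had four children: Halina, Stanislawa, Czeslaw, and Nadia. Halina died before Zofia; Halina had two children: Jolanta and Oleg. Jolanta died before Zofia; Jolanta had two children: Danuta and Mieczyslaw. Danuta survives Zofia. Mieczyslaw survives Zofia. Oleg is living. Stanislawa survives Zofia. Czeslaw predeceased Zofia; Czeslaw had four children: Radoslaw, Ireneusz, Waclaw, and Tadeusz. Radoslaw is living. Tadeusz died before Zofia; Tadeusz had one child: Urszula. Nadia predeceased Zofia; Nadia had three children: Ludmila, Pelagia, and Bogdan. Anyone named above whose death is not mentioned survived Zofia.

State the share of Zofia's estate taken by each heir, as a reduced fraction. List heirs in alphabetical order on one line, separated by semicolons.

Bogdan 1/12; Danuta 1/16; Ireneusz 1/16; Ludmila 1/12; Mieczyslaw 1/16; Oleg 1/8; Pelagia 1/12; Radoslaw 1/16; Stanislawa 1/4; Urszula 1/16; Waclaw 1/16

There is no surviving spouse, so the entire estate passes to Zofia's descendants per stirpes.
The estate is divided into 4 equal shares of 1/4 among Halina, Stanislawa, Czeslaw, Nadia.
Halina predeceased; the 1/4 allotted to Halina's branch passes to Halina's issue by representation.
The 1/4 is divided into 2 equal shares of 1/8 among Jolanta, Oleg.
Jolanta predeceased; the 1/8 allotted to Jolanta's branch passes to Jolanta's issue by representation.
The 1/8 is divided into 2 equal shares of 1/16 among Danuta, Mieczyslaw.
Danuta is living and takes 1/16.
Mieczyslaw is living and takes 1/16.
Oleg is living and takes 1/8.
Stanislawa is living and takes 1/4.
Czeslaw predeceased; the 1/4 allotted to Czeslaw's branch passes to Czeslaw's issue by representation.
The 1/4 is divided into 4 equal shares of 1/16 among Radoslaw, Ireneusz, Waclaw, Tadeusz.
Radoslaw is living and takes 1/16.
Ireneusz is living and takes 1/16.
Waclaw is living and takes 1/16.
Tadeusz predeceased; the 1/16 allotted to Tadeusz's branch passes to Tadeusz's issue by representation.
Urszula is the sole taker at this level and receives the full 1/16.
Nadia predeceased; the 1/4 allotted to Nadia's branch passes to Nadia's issue by representation.
The 1/4 is divided into 3 equal shares of 1/12 among Ludmila, Pelagia, Bogdan.
Ludmila is living and takes 1/12.
Pelagia is living and takes 1/12.
Bogdan is living and takes 1/12.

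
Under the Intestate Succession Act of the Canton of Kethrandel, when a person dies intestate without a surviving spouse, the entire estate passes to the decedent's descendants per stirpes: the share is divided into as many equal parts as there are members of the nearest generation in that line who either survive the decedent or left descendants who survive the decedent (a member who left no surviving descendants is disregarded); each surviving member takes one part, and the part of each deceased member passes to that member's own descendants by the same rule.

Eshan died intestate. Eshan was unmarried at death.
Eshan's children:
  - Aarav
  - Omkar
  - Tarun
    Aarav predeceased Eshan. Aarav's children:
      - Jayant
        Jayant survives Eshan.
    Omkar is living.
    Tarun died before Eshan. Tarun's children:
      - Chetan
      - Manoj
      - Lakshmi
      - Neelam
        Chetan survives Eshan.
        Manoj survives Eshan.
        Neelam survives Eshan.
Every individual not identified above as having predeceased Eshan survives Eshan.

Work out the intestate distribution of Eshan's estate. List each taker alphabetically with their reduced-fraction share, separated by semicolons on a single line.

Chetan 1/12; Jayant 1/3; Lakshmi 1/12; Manoj 1/12; Neelam 1/12; Omkar 1/3

There is no surviving spouse, so the entire estate passes to Eshan's descendants per stirpes.
The estate is divided into 3 equal shares of 1/3 among Aarav, Omkar, Tarun.
Aarav predeceased; the 1/3 allotted to Aarav's branch passes to Aarav's issue by representation.
Jayant is the sole taker at this level and receives the full 1/3.
Omkar is living and takes 1/3.
Tarun predeceased; the 1/3 allotted to Tarun's branch passes to Tarun's issue by representation.
The 1/3 is divided into 4 equal shares of 1/12 among Chetan, Manoj, Lakshmi, Neelam.
Chetan is living and takes 1/12.
Manoj is living and takes 1/12.
Lakshmi is living and takes 1/12.
Neelam is living and takes 1/12.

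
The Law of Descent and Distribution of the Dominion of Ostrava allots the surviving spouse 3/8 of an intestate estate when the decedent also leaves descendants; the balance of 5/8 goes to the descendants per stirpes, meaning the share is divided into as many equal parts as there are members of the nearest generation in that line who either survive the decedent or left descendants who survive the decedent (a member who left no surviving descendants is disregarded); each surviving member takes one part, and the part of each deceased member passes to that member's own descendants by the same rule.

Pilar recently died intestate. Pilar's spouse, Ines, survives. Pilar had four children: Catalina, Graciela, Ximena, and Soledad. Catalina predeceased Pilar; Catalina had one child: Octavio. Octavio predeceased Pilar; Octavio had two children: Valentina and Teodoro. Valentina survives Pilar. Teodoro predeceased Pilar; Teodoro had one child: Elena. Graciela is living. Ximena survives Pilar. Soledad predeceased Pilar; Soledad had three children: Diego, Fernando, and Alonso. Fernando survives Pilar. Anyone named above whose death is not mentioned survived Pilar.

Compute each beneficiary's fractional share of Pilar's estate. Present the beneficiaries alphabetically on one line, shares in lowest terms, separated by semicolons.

Alonso 5/96; Diego 5/96; Elena 5/64; Fernando 5/96; Graciela 5/32; Ines 3/8; Valentina 5/64; Ximena 5/32

Ines, as surviving spouse, takes 3/8.
The remaining 5/8 passes to Pilar's descendants per stirpes.
The 5/8 is divided into 4 equal shares of 5/32 among Catalina, Graciela, Ximena, Soledad.
Catalina predeceased; the 5/32 allotted to Catalina's branch passes to Catalina's issue by representation.
Octavio's line is the sole branch at this level, so the full 5/32 passes to Octavio's issue by representation.
The 5/32 is divided into 2 equal shares of 5/64 among Valentina, Teodoro.
Valentina is living and takes 5/64.
Teodoro predeceased; the 5/64 allotted to Teodoro's branch passes to Teodoro's issue by representation.
Elena is the sole taker at this level and receives the full 5/64.
Graciela is living and takes 5/32.
Ximena is living and takes 5/32.
Soledad predeceased; the 5/32 allotted to Soledad's branch passes to Soledad's issue by representation.
The 5/32 is divided into 3 equal shares of 5/96 among Diego, Fernando, Alonso.
Diego is living and takes 5/96.
Fernando is living and takes 5/96.
Alonso is living and takes 5/96.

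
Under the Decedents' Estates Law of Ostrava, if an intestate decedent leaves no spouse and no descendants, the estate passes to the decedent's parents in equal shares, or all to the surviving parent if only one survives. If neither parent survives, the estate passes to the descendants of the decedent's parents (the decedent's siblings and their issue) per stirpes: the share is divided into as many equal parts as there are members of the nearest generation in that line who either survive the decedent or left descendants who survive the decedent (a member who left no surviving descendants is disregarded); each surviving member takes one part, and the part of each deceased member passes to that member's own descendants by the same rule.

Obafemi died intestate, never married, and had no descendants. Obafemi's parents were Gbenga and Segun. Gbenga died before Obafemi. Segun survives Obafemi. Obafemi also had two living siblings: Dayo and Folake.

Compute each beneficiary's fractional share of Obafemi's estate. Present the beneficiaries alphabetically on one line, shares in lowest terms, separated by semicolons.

Only one parent, Segun, survives, so Segun takes the entire estate. The siblings take nothing because a surviving parent has priority.

Segun 1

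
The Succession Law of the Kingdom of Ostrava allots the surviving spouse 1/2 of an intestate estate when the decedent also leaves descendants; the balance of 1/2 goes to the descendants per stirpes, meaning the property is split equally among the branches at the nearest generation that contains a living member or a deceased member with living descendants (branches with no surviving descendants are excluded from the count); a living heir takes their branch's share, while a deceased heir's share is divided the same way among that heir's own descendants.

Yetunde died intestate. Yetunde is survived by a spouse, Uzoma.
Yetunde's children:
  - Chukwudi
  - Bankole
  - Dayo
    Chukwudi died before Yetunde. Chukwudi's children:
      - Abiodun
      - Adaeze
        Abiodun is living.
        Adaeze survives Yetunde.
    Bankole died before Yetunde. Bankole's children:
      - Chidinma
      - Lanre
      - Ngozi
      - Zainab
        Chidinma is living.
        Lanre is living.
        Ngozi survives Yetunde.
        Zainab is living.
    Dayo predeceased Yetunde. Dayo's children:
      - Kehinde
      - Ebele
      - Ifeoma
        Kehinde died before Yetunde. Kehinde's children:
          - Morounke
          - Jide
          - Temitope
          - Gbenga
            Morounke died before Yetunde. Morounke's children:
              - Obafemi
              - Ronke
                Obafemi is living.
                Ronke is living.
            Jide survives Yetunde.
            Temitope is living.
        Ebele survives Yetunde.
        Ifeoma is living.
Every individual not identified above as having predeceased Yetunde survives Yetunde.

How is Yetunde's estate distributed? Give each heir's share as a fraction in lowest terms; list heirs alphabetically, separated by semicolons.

Abiodun 1/12; Adaeze 1/12; Chidinma 1/24; Ebele 1/18; Gbenga 1/72; Ifeoma 1/18; Jide 1/72; Lanre 1/24; Ngozi 1/24; Obafemi 1/144; Ronke 1/144; Temitope 1/72; Uzoma 1/2; Zainab 1/24

Uzoma, as surviving spouse, takes 1/2.
The remaining 1/2 passes to Yetunde's descendants per stirpes.
The 1/2 is divided into 3 equal shares of 1/6 among Chukwudi, Bankole, Dayo.
Chukwudi predeceased; the 1/6 allotted to Chukwudi's branch passes to Chukwudi's issue by representation.
The 1/6 is divided into 2 equal shares of 1/12 among Abiodun, Adaeze.
Abiodun is living and takes 1/12.
Adaeze is living and takes 1/12.
Bankole predeceased; the 1/6 allotted to Bankole's branch passes to Bankole's issue by representation.
The 1/6 is divided into 4 equal shares of 1/24 among Chidinma, Lanre, Ngozi, Zainab.
Chidinma is living and takes 1/24.
Lanre is living and takes 1/24.
Ngozi is living and takes 1/24.
Zainab is living and takes 1/24.
Dayo predeceased; the 1/6 allotted to Dayo's branch passes to Dayo's issue by representation.
The 1/6 is divided into 3 equal shares of 1/18 among Kehinde, Ebele, Ifeoma.
Kehinde predeceased; the 1/18 allotted to Kehinde's branch passes to Kehinde's issue by representation.
The 1/18 is divided into 4 equal shares of 1/72 among Morounke, Jide, Temitope, Gbenga.
Morounke predeceased; the 1/72 allotted to Morounke's branch passes to Morounke's issue by representation.
The 1/72 is divided into 2 equal shares of 1/144 among Obafemi, Ronke.
Obafemi is living and takes 1/144.
Ronke is living and takes 1/144.
Jide is living and takes 1/72.
Temitope is living and takes 1/72.
Gbenga is living and takes 1/72.
Ebele is living and takes 1/18.
Ifeoma is living and takes 1/18.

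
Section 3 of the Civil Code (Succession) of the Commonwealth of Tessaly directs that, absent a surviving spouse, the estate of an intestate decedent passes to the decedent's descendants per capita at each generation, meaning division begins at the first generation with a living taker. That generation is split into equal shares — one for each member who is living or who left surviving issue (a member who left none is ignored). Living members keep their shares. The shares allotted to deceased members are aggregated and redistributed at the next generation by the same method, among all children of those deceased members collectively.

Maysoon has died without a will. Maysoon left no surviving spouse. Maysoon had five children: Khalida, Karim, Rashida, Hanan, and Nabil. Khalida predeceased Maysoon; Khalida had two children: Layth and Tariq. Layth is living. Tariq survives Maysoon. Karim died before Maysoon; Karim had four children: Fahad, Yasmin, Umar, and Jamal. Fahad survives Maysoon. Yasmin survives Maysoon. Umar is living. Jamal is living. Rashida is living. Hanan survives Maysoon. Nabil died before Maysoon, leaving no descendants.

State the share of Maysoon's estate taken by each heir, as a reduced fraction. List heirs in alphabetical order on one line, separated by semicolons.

Fahad 1/12; Hanan 1/4; Jamal 1/12; Layth 1/12; Rashida 1/4; Tariq 1/12; Umar 1/12; Yasmin 1/12

There is no surviving spouse, so the entire estate passes to Maysoon's descendants per capita at each generation.
At generation 1 (Khalida, Karim, Rashida, Hanan) there are 4 shares of (1)/4 = 1/4 each.
Living: Rashida and Hanan — each takes 1/4.
Deceased: Khalida and Karim. Their combined 1/2 is pooled and carried to generation 2.
At generation 2 (Layth, Tariq, Fahad, Yasmin, Umar, Jamal) there are 6 shares of (1/2)/6 = 1/12 each.
Living: Layth, Tariq, Fahad, Yasmin, Umar, and Jamal — each takes 1/12.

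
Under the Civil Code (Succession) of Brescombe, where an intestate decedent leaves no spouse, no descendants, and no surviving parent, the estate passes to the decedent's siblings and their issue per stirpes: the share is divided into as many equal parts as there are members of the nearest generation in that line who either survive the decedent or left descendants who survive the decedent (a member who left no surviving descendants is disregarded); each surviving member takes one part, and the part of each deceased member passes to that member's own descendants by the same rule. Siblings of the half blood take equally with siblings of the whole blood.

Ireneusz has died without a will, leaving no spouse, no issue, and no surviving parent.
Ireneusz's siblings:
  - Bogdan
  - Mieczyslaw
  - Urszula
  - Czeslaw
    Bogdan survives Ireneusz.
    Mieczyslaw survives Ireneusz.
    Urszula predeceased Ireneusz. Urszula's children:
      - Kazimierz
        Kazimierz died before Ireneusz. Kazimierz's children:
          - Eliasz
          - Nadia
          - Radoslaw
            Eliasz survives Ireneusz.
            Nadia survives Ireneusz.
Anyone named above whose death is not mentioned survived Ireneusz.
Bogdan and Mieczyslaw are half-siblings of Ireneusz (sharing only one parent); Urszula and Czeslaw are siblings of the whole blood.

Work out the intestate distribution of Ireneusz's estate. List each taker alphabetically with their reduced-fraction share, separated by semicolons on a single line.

Bogdan 1/4; Czeslaw 1/4; Eliasz 1/12; Mieczyslaw 1/4; Nadia 1/12; Radoslaw 1/12

No spouse, descendants, or parent survives, so the estate passes to Ireneusz's siblings per stirpes.
Half-blood and whole-blood siblings take equally under the stated rule.
The estate is divided into 4 equal shares of 1/4 among Bogdan, Mieczyslaw, Urszula, Czeslaw.
Bogdan is living and takes 1/4.
Mieczyslaw is living and takes 1/4.
Urszula predeceased; the 1/4 allotted to Urszula's branch passes to Urszula's issue by representation.
Kazimierz's line is the sole branch at this level, so the full 1/4 passes to Kazimierz's issue by representation.
The 1/4 is divided into 3 equal shares of 1/12 among Eliasz, Nadia, Radoslaw.
Eliasz is living and takes 1/12.
Nadia is living and takes 1/12.
Radoslaw is living and takes 1/12.
Czeslaw is living and takes 1/4.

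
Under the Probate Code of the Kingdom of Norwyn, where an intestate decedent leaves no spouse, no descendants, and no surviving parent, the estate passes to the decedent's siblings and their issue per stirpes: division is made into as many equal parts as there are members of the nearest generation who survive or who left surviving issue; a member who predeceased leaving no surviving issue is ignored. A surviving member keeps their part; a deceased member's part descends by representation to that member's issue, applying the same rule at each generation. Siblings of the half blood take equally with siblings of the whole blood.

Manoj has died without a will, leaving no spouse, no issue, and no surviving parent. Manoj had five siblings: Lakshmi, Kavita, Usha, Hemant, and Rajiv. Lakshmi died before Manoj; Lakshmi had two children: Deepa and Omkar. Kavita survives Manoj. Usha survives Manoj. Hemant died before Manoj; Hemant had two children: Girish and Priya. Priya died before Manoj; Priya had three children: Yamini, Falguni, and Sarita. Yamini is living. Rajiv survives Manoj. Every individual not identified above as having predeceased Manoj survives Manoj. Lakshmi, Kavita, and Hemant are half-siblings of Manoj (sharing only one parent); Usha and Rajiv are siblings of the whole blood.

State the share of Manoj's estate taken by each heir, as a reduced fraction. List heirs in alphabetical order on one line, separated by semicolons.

No spouse, descendants, or parent survives, so the estate passes to Manoj's siblings per stirpes.
Half-blood and whole-blood siblings take equally under the stated rule.
The estate is divided into 5 equal shares of 1/5 among Lakshmi, Kavita, Usha, Hemant, Rajiv.
Lakshmi predeceased; the 1/5 allotted to Lakshmi's branch passes to Lakshmi's issue by representation.
The 1/5 is divided into 2 equal shares of 1/10 among Deepa, Omkar.
Deepa is living and takes 1/10.
Omkar is living and takes 1/10.
Kavita is living and takes 1/5.
Usha is living and takes 1/5.
Hemant predeceased; the 1/5 allotted to Hemant's branch passes to Hemant's issue by representation.
The 1/5 is divided into 2 equal shares of 1/10 among Girish, Priya.
Girish is living and takes 1/10.
Priya predeceased; the 1/10 allotted to Priya's branch passes to Priya's issue by representation.
The 1/10 is divided into 3 equal shares of 1/30 among Yamini, Falguni, Sarita.
Yamini is living and takes 1/30.
Falguni is living and takes 1/30.
Sarita is living and takes 1/30.
Rajiv is living and takes 1/5.

Deepa 1/10; Falguni 1/30; Girish 1/10; Kavita 1/5; Omkar 1/10; Rajiv 1/5; Sarita 1/30; Usha 1/5; Yamini 1/30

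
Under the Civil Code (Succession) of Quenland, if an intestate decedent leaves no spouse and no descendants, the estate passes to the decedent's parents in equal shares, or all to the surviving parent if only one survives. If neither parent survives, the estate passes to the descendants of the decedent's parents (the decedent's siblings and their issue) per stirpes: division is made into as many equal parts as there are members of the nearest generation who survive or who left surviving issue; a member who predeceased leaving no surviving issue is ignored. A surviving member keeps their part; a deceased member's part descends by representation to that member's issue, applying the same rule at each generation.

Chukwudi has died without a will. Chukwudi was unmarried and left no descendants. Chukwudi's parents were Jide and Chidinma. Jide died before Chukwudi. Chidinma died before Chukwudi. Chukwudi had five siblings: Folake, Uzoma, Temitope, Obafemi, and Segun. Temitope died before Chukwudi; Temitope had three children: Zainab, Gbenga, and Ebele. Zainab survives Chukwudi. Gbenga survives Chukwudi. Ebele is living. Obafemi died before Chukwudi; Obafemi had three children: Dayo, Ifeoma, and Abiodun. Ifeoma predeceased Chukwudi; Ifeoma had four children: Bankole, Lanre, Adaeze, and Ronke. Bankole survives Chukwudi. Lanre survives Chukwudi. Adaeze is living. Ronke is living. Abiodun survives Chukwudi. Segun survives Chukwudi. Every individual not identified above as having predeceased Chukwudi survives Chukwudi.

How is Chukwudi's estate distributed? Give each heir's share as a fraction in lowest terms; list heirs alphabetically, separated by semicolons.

Neither parent survives and there are no descendants, so the estate passes to Chukwudi's siblings and their issue per stirpes.
The estate is divided into 5 equal shares of 1/5 among Folake, Uzoma, Temitope, Obafemi, Segun.
Folake is living and takes 1/5.
Uzoma is living and takes 1/5.
Temitope predeceased; the 1/5 allotted to Temitope's branch passes to Temitope's issue by representation.
The 1/5 is divided into 3 equal shares of 1/15 among Zainab, Gbenga, Ebele.
Zainab is living and takes 1/15.
Gbenga is living and takes 1/15.
Ebele is living and takes 1/15.
Obafemi predeceased; the 1/5 allotted to Obafemi's branch passes to Obafemi's issue by representation.
The 1/5 is divided into 3 equal shares of 1/15 among Dayo, Ifeoma, Abiodun.
Dayo is living and takes 1/15.
Ifeoma predeceased; the 1/15 allotted to Ifeoma's branch passes to Ifeoma's issue by representation.
The 1/15 is divided into 4 equal shares of 1/60 among Bankole, Lanre, Adaeze, Ronke.
Bankole is living and takes 1/60.
Lanre is living and takes 1/60.
Adaeze is living and takes 1/60.
Ronke is living and takes 1/60.
Abiodun is living and takes 1/15.
Segun is living and takes 1/5.

Abiodun 1/15; Adaeze 1/60; Bankole 1/60; Dayo 1/15; Ebele 1/15; Folake 1/5; Gbenga 1/15; Lanre 1/60; Ronke 1/60; Segun 1/5; Uzoma 1/5; Zainab 1/15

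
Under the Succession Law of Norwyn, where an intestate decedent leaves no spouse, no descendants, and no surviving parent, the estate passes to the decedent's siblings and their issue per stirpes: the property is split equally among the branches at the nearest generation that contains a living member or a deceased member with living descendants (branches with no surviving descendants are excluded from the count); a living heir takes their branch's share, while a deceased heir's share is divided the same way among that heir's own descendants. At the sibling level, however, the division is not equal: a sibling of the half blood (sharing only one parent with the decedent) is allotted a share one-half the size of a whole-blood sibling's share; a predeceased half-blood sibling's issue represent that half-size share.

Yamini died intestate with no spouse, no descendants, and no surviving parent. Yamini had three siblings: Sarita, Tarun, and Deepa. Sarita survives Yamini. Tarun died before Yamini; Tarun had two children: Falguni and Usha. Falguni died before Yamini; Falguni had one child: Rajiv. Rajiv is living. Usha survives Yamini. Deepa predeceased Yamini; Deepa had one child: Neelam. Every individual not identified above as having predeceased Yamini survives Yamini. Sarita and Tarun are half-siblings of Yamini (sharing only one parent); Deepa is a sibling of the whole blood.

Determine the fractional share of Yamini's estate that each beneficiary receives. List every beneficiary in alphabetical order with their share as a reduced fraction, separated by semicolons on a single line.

Neelam 1/2; Rajiv 1/8; Sarita 1/4; Usha 1/8

No spouse, descendants, or parent survives, so the estate passes to Yamini's siblings per stirpes.
Half-blood siblings count for one-half the weight of whole-blood siblings at the initial division.
Dividing 1 in proportion to weights (total weight 2): Sarita (weight 1/2) → 1/4; Tarun (weight 1/2) → 1/4; Deepa (weight 1) → 1/2.
Sarita is living and takes 1/4.
Tarun predeceased; the 1/4 allotted to Tarun's branch passes to Tarun's issue by representation.
The 1/4 is divided into 2 equal shares of 1/8 among Falguni, Usha.
Falguni predeceased; the 1/8 allotted to Falguni's branch passes to Falguni's issue by representation.
Rajiv is the sole taker at this level and receives the full 1/8.
Usha is living and takes 1/8.
Deepa predeceased; the 1/2 allotted to Deepa's branch passes to Deepa's issue by representation.
Neelam is the sole taker at this level and receives the full 1/2.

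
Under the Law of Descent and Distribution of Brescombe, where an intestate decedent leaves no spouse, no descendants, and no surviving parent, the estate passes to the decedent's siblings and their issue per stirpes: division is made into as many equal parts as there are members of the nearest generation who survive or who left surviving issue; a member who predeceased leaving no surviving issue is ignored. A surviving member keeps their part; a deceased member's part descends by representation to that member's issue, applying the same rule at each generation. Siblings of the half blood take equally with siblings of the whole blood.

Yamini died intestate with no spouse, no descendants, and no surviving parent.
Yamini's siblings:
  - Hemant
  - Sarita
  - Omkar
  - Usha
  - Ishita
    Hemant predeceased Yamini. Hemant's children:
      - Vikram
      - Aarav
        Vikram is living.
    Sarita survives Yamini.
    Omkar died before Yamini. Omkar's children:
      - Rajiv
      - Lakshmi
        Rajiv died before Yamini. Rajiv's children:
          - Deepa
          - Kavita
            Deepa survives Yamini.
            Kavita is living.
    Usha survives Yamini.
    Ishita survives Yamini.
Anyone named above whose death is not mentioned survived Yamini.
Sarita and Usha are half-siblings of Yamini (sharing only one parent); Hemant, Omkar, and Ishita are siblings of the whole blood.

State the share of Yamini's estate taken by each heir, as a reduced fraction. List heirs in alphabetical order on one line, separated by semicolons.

No spouse, descendants, or parent survives, so the estate passes to Yamini's siblings per stirpes.
Half-blood and whole-blood siblings take equally under the stated rule.
The estate is divided into 5 equal shares of 1/5 among Hemant, Sarita, Omkar, Usha, Ishita.
Hemant predeceased; the 1/5 allotted to Hemant's branch passes to Hemant's issue by representation.
The 1/5 is divided into 2 equal shares of 1/10 among Vikram, Aarav.
Vikram is living and takes 1/10.
Aarav is living and takes 1/10.
Sarita is living and takes 1/5.
Omkar predeceased; the 1/5 allotted to Omkar's branch passes to Omkar's issue by representation.
The 1/5 is divided into 2 equal shares of 1/10 among Rajiv, Lakshmi.
Rajiv predeceased; the 1/10 allotted to Rajiv's branch passes to Rajiv's issue by representation.
The 1/10 is divided into 2 equal shares of 1/20 among Deepa, Kavita.
Deepa is living and takes 1/20.
Kavita is living and takes 1/20.
Lakshmi is living and takes 1/10.
Usha is living and takes 1/5.
Ishita is living and takes 1/5.

Aarav 1/10; Deepa 1/20; Ishita 1/5; Kavita 1/20; Lakshmi 1/10; Sarita 1/5; Usha 1/5; Vikram 1/10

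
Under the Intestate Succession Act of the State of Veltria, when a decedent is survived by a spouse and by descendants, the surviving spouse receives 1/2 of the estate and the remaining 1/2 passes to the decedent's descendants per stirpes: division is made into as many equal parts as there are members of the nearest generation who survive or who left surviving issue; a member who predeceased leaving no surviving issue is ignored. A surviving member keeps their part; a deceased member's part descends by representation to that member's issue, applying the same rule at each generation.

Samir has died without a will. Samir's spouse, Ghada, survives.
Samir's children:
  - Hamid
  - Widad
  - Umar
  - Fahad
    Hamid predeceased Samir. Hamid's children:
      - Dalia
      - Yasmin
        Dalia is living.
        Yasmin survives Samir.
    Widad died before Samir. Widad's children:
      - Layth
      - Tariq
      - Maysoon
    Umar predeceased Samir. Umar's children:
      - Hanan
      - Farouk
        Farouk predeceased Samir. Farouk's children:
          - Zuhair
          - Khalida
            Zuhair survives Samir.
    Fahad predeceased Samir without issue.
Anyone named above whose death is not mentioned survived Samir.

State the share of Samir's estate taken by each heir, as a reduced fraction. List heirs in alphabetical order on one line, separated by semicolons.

Dalia 1/12; Ghada 1/2; Hanan 1/12; Khalida 1/24; Layth 1/18; Maysoon 1/18; Tariq 1/18; Yasmin 1/12; Zuhair 1/24

Ghada, as surviving spouse, takes 1/2.
The remaining 1/2 passes to Samir's descendants per stirpes.
Fahad left no surviving issue, so that branch lapses and is disregarded.
The 1/2 is divided into 3 equal shares of 1/6 among Hamid, Widad, Umar.
Hamid predeceased; the 1/6 allotted to Hamid's branch passes to Hamid's issue by representation.
The 1/6 is divided into 2 equal shares of 1/12 among Dalia, Yasmin.
Dalia is living and takes 1/12.
Yasmin is living and takes 1/12.
Widad predeceased; the 1/6 allotted to Widad's branch passes to Widad's issue by representation.
The 1/6 is divided into 3 equal shares of 1/18 among Layth, Tariq, Maysoon.
Layth is living and takes 1/18.
Tariq is living and takes 1/18.
Maysoon is living and takes 1/18.
Umar predeceased; the 1/6 allotted to Umar's branch passes to Umar's issue by representation.
The 1/6 is divided into 2 equal shares of 1/12 among Hanan, Farouk.
Hanan is living and takes 1/12.
Farouk predeceased; the 1/12 allotted to Farouk's branch passes to Farouk's issue by representation.
The 1/12 is divided into 2 equal shares of 1/24 among Zuhair, Khalida.
Zuhair is living and takes 1/24.
Khalida is living and takes 1/24.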